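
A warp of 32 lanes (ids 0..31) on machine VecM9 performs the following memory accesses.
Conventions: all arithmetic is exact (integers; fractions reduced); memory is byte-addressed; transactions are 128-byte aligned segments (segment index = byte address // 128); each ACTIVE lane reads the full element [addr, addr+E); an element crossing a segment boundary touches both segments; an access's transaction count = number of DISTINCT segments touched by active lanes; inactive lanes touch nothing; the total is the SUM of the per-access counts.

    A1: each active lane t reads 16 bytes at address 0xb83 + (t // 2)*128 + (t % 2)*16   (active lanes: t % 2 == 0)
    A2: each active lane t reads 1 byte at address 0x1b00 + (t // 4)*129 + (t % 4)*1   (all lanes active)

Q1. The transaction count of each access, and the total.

A1: 16 transactions
A2: 8 transactions

Answer: 16,8; total 24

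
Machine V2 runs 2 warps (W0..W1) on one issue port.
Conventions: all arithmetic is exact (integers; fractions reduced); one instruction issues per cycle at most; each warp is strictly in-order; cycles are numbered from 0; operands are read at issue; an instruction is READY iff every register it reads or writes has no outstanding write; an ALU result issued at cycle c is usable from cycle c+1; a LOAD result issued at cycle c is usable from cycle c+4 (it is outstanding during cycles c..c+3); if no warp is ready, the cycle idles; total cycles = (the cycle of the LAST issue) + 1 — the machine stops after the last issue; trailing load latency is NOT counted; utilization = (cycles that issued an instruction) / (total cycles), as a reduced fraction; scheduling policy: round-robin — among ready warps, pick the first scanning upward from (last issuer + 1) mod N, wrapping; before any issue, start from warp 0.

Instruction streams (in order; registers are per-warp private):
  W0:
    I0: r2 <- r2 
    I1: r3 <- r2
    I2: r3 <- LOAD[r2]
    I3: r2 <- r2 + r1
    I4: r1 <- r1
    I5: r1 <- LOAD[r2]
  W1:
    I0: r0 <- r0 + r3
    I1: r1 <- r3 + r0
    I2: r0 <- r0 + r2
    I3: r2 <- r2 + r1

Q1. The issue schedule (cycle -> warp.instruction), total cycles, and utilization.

cycle 0: W0.I0
cycle 1: W1.I0
cycle 2: W0.I1
cycle 3: W1.I1
cycle 4: W0.I2
cycle 5: W1.I2
cycle 6: W0.I3
cycle 7: W1.I3
cycle 8: W0.I4
cycle 9: W0.I5

Answer: 10 cycles, utilization 1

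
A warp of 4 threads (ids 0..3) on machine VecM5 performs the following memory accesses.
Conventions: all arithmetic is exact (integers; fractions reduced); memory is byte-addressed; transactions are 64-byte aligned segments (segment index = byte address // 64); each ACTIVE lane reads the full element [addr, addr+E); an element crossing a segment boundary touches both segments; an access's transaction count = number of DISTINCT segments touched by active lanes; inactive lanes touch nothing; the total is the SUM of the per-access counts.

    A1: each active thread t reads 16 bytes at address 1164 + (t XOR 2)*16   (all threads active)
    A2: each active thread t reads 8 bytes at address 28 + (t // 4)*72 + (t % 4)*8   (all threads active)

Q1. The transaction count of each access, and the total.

A1: 2 transactions
A2: 1 transaction

Answer: 2,1; total 3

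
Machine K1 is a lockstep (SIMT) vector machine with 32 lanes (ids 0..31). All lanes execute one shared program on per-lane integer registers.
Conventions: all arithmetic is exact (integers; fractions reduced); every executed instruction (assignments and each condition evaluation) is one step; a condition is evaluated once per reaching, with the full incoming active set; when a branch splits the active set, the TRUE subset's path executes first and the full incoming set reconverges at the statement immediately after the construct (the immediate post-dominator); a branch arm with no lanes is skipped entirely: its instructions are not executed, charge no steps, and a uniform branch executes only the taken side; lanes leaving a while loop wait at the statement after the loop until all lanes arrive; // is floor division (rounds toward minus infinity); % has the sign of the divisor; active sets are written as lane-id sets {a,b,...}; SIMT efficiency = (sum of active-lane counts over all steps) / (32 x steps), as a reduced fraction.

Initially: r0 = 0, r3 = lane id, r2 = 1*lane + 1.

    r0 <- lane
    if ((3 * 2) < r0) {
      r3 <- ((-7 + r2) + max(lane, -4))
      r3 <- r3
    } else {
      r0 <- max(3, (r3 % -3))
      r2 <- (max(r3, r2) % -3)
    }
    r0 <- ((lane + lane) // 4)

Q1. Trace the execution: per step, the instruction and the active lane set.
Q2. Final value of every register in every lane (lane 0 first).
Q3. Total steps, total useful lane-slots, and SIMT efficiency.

step 0: r0 <- lane                   {0,1,2,3,4,5,6,7,8,9,10,11,12,13,14,15,16,17,18,19,20,21,22,23,24,25,26,27,28,29,30,31}
step 1: eval ((3 * 2) < r0)          {0,1,2,3,4,5,6,7,8,9,10,11,12,13,14,15,16,17,18,19,20,21,22,23,24,25,26,27,28,29,30,31}
step 2: r3 <- ((-7 + r2) + max(lane, -4)) {7,8,9,10,11,12,13,14,15,16,17,18,19,20,21,22,23,24,25,26,27,28,29,30,31}
step 3: r3 <- r3                     {7,8,9,10,11,12,13,14,15,16,17,18,19,20,21,22,23,24,25,26,27,28,29,30,31}
step 4: r0 <- max(3, (r3 % -3))      {0,1,2,3,4,5,6}
step 5: r2 <- (max(r3, r2) % -3)     {0,1,2,3,4,5,6}
step 6: r0 <- ((lane + lane) // 4)   {0,1,2,3,4,5,6,7,8,9,10,11,12,13,14,15,16,17,18,19,20,21,22,23,24,25,26,27,28,29,30,31}

Answer: 7 steps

r0: 0,0,1,1,2,2,3,3,4,4,5,5,6,6,7,7,8,8,9,9,10,10,11,11,12,12,13,13,14,14,15,15
r3: 0,1,2,3,4,5,6,8,10,12,14,16,18,20,22,24,26,28,30,32,34,36,38,40,42,44,46,48,50,52,54,56
r2: -2,-1,0,-2,-1,0,-2,8,9,10,11,12,13,14,15,16,17,18,19,20,21,22,23,24,25,26,27,28,29,30,31,32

steps = 7; useful = 160; efficiency = 160/224 = 5/7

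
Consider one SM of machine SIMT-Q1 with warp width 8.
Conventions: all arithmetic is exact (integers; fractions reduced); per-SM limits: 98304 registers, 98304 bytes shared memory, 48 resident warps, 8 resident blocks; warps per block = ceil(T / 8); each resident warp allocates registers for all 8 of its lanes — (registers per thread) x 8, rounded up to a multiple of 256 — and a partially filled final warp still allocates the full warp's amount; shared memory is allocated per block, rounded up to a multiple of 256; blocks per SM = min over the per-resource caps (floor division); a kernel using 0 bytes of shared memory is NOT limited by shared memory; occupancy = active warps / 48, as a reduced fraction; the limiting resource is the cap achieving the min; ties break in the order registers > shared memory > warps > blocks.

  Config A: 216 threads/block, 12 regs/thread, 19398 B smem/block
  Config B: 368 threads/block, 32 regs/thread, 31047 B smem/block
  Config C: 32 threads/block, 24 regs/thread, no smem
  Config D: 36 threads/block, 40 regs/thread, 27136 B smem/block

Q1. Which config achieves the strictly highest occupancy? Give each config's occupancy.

occupancies: A 9/16, B 23/24, C 2/3, D 5/16

Answer: B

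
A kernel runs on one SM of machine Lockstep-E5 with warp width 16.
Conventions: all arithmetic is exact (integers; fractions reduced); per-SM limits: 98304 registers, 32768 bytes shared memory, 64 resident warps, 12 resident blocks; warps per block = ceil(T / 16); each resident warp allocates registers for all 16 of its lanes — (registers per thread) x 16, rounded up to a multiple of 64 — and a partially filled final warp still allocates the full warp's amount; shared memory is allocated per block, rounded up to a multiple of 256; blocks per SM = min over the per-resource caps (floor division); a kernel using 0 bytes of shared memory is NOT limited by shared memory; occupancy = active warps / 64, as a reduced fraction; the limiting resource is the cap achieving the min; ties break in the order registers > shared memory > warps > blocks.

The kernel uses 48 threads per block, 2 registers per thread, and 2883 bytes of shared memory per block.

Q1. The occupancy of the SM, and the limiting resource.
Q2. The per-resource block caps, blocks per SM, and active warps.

Answer: occupancy 15/32, limited by shared memory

registers: 512 blocks
shared memory: 10 blocks
warps: 21 blocks
blocks: 12 blocks

Answer: 10 blocks, 30 active warps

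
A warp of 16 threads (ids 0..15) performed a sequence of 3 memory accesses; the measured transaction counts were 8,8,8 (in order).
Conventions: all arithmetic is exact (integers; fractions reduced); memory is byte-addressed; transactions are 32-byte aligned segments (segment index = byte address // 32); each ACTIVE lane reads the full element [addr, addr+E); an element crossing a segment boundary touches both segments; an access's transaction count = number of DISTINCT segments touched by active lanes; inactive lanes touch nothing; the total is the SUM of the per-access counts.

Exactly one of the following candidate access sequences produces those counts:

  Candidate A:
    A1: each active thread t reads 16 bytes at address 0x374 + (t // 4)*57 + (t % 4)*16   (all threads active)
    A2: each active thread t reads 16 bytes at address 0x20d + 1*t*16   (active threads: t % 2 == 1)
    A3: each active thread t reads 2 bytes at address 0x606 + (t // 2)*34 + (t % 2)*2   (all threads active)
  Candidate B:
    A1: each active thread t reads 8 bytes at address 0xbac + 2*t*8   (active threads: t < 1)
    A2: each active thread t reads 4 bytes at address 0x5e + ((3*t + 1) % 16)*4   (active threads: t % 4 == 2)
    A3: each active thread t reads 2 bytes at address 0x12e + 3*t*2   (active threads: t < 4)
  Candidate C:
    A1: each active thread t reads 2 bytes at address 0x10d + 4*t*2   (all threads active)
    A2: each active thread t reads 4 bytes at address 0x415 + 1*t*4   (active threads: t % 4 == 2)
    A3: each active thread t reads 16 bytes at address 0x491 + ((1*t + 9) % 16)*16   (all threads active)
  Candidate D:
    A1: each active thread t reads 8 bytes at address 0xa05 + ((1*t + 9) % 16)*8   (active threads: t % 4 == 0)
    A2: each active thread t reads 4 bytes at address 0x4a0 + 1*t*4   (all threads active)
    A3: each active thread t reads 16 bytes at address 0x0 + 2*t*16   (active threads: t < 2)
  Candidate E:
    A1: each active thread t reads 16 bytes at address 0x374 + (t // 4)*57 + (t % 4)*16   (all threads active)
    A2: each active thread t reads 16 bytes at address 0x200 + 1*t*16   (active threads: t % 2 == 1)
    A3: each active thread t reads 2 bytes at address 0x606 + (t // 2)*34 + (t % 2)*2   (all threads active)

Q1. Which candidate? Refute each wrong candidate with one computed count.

A: A2 gives 9 transactions, not 8
B: A1 gives 1 transaction, not 8
C: A1 gives 5 transactions, not 8
D: A1 gives 4 transactions, not 8
E: all counts match (8,8,8)

Answer: E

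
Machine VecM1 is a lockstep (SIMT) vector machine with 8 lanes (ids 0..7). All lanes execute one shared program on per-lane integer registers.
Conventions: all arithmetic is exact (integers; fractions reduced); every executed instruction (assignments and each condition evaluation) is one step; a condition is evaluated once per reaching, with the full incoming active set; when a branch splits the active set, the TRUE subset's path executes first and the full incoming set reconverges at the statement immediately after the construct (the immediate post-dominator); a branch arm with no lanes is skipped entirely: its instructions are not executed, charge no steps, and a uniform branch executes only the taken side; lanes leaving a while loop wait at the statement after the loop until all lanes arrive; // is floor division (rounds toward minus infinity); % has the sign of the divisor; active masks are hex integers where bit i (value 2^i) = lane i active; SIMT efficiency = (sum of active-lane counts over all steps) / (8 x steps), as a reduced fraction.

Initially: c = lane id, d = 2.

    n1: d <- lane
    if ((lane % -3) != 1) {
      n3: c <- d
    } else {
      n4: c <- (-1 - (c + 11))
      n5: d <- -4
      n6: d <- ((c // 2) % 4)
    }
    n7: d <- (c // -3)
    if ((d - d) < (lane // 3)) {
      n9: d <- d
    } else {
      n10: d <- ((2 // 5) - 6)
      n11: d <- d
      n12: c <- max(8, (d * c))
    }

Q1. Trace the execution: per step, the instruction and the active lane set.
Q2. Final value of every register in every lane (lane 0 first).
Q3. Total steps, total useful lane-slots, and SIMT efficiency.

step 0: d <- lane                    0xff
step 1: eval ((lane % -3) != 1)      0xff
step 2: c <- d                       0xff
step 3: d <- (c // -3)               0xff
step 4: eval ((d - d) < (lane // 3)) 0xff
step 5: d <- d                       0xf8
step 6: d <- ((2 // 5) - 6)          0x07
step 7: d <- d                       0x07
step 8: c <- max(8, (d * c))         0x07

Answer: 9 steps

c: 8,8,8,3,4,5,6,7
d: -6,-6,-6,-1,-2,-2,-2,-3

steps = 9; useful = 54; efficiency = 54/72 = 3/4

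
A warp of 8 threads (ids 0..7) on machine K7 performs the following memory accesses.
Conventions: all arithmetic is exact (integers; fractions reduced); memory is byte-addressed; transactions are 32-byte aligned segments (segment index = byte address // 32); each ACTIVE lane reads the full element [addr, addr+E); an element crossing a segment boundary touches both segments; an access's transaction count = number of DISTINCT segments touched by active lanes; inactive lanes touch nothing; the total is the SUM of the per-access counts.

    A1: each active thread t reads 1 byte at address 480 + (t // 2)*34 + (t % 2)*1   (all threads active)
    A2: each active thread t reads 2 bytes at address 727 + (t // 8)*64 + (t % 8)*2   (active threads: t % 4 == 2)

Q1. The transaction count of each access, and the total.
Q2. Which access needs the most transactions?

A1: 4 transactions
A2: 2 transactions

Answer: 4,2; total 6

Answer: A1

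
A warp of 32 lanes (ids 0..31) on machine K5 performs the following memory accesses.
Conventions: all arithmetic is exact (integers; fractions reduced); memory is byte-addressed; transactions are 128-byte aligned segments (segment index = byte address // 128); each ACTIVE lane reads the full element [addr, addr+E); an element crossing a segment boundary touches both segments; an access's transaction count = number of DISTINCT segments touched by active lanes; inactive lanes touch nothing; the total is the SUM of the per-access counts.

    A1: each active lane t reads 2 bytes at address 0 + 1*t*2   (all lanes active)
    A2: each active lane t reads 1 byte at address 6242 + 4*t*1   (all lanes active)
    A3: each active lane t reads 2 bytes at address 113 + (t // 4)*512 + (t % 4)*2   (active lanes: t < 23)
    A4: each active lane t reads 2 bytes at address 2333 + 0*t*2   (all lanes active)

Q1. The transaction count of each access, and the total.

A1: 1 transaction
A2: 2 transactions
A3: 6 transactions
A4: 1 transaction

Answer: 1,2,6,1; total 10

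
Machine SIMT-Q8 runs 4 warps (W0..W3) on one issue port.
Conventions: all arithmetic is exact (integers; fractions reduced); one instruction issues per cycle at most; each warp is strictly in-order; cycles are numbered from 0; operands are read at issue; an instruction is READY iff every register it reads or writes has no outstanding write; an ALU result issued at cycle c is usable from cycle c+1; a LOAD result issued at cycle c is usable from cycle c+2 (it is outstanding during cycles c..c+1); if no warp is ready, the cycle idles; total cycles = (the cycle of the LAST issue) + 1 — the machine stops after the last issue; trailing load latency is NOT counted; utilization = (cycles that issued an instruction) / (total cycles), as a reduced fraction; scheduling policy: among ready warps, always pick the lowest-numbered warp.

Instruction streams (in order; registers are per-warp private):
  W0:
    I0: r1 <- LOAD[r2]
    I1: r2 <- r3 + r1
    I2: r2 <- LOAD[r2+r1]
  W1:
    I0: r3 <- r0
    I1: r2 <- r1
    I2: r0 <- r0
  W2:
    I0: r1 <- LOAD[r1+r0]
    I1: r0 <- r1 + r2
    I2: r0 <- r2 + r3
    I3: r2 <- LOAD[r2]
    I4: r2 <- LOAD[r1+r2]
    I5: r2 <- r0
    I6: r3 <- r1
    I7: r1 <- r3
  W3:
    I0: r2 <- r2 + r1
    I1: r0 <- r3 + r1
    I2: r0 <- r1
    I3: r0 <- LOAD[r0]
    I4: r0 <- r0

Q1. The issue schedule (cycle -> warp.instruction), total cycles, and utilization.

cycle 0: W0.I0
cycle 1: W1.I0
cycle 2: W0.I1
cycle 3: W0.I2
cycle 4: W1.I1
cycle 5: W1.I2
cycle 6: W2.I0
cycle 7: W3.I0
cycle 8: W2.I1
cycle 9: W2.I2
cycle 10: W2.I3
cycle 11: W3.I1
cycle 12: W2.I4
cycle 13: W3.I2
cycle 14: W2.I5
cycle 15: W2.I6
cycle 16: W2.I7
cycle 17: W3.I3
cycle 18: idle
cycle 19: W3.I4

Answer: 20 cycles, utilization 19/20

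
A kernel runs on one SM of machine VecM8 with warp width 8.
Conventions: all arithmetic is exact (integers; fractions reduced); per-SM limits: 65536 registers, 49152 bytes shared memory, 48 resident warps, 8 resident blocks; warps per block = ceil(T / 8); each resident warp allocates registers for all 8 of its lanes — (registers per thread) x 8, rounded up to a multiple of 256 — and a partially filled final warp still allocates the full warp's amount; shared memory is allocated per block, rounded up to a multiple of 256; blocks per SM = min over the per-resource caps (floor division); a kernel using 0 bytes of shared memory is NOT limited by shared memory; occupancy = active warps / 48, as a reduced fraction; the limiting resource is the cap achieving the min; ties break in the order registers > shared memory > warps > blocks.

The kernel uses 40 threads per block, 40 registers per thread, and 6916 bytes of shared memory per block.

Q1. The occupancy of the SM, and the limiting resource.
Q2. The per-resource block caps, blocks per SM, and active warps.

Answer: occupancy 5/8, limited by shared memory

registers: 25 blocks
shared memory: 6 blocks
warps: 9 blocks
blocks: 8 blocks

Answer: 6 blocks, 30 active warps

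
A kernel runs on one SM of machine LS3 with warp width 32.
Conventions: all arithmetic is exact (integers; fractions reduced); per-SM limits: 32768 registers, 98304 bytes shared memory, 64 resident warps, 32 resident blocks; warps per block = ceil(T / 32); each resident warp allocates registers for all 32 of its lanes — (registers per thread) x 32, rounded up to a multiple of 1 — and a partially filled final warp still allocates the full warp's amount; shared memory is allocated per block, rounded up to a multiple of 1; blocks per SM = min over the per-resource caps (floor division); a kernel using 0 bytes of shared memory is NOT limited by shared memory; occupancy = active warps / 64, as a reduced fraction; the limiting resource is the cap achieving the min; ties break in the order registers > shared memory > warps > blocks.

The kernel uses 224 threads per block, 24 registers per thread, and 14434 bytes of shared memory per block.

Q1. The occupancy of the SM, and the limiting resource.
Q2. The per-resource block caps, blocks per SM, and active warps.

Answer: occupancy 21/32, limited by registers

registers: 6 blocks
shared memory: 6 blocks
warps: 9 blocks
blocks: 32 blocks

Answer: 6 blocks, 42 active warps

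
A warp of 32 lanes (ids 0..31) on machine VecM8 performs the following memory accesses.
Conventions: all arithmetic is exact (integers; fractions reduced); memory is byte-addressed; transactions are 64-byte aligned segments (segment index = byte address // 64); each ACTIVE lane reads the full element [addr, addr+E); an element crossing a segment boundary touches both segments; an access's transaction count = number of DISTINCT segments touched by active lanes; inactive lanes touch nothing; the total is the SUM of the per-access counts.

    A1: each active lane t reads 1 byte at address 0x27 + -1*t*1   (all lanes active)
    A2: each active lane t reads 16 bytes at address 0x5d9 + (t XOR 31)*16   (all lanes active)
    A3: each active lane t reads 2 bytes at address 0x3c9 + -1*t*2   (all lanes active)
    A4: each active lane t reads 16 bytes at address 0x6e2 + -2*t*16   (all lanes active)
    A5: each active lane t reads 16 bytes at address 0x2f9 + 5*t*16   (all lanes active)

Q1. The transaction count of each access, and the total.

A1: 1 transaction
A2: 9 transactions
A3: 2 transactions
A4: 16 transactions
A5: 40 transactions

Answer: 1,9,2,16,40; total 68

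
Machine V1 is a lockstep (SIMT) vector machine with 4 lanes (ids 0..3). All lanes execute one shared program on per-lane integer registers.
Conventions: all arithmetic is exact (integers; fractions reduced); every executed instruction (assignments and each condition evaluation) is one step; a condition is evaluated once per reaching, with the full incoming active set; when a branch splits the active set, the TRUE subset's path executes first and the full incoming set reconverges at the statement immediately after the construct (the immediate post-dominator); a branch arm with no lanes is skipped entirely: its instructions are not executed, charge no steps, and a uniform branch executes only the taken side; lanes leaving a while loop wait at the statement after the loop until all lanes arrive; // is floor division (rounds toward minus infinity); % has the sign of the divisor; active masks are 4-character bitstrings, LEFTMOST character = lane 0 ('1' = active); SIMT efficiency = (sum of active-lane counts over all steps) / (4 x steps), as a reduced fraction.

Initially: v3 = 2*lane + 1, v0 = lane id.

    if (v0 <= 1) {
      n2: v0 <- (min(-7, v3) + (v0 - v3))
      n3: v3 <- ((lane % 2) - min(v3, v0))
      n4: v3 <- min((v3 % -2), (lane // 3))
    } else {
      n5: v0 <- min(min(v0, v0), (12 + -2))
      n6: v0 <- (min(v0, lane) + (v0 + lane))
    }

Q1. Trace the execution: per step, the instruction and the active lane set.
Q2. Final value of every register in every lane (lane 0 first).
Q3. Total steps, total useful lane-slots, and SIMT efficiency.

step 0: eval (v0 <= 1)               1111
step 1: v0 <- (min(-7, v3) + (v0 - v3)) 1100
step 2: v3 <- ((lane % 2) - min(v3, v0)) 1100
step 3: v3 <- min((v3 % -2), (lane // 3)) 1100
step 4: v0 <- min(min(v0, v0), (12 + -2)) 0011
step 5: v0 <- (min(v0, lane) + (v0 + lane)) 0011

Answer: 6 steps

v3: 0,0,5,7
v0: -8,-9,6,9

steps = 6; useful = 14; efficiency = 14/24 = 7/12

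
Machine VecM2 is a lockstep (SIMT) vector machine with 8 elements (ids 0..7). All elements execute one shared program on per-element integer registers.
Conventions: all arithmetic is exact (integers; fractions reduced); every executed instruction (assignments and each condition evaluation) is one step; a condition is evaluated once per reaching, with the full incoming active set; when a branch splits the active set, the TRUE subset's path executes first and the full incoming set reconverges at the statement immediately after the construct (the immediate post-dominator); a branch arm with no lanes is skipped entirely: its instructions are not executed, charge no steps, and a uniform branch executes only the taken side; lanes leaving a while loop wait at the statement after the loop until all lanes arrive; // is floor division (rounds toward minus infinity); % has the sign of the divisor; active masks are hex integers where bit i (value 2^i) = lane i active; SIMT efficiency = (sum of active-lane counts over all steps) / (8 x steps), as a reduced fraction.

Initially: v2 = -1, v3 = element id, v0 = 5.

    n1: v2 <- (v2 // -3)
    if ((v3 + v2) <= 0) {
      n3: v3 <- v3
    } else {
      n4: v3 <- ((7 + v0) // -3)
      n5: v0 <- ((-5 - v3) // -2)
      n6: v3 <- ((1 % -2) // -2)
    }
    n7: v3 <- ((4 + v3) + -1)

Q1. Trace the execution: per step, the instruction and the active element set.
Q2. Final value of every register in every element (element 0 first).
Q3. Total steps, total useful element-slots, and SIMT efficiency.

step 0: v2 <- (v2 // -3)             0xff
step 1: eval ((v3 + v2) <= 0)        0xff
step 2: v3 <- v3                     0x01
step 3: v3 <- ((7 + v0) // -3)       0xfe
step 4: v0 <- ((-5 - v3) // -2)      0xfe
step 5: v3 <- ((1 % -2) // -2)       0xfe
step 6: v3 <- ((4 + v3) + -1)        0xff

Answer: 7 steps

v2: 0,0,0,0,0,0,0,0
v3: 3,3,3,3,3,3,3,3
v0: 5,0,0,0,0,0,0,0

steps = 7; useful = 46; efficiency = 46/56 = 23/28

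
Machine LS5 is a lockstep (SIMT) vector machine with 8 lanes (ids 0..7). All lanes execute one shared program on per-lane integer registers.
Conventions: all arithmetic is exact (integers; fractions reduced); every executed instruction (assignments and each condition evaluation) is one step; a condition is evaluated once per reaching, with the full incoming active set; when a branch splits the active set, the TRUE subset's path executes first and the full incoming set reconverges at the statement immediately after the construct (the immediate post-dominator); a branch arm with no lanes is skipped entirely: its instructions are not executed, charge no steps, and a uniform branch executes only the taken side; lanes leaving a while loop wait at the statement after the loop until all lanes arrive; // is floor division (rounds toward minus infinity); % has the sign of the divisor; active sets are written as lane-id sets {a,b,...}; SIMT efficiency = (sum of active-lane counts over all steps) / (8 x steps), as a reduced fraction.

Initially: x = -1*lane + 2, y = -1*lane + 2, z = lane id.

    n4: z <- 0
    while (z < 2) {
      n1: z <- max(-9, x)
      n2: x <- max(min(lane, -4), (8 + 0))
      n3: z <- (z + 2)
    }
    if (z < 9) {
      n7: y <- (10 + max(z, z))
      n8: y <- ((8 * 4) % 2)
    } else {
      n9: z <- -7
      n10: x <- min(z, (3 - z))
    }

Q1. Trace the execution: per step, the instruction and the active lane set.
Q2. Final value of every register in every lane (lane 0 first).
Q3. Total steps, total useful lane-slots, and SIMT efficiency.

step 0: z <- 0                       {0,1,2,3,4,5,6,7}
step 1: eval (z < 2)                 {0,1,2,3,4,5,6,7}
step 2: z <- max(-9, x)              {0,1,2,3,4,5,6,7}
step 3: x <- max(min(lane, -4), (8 + 0)) {0,1,2,3,4,5,6,7}
step 4: z <- (z + 2)                 {0,1,2,3,4,5,6,7}
step 5: eval (z < 2)                 {0,1,2,3,4,5,6,7}
step 6: z <- max(-9, x)              {3,4,5,6,7}
step 7: x <- max(min(lane, -4), (8 + 0)) {3,4,5,6,7}
step 8: z <- (z + 2)                 {3,4,5,6,7}
step 9: eval (z < 2)                 {3,4,5,6,7}
step 10: eval (z < 9)                 {0,1,2,3,4,5,6,7}
step 11: y <- (10 + max(z, z))        {0,1,2}
step 12: y <- ((8 * 4) % 2)           {0,1,2}
step 13: z <- -7                      {3,4,5,6,7}
step 14: x <- min(z, (3 - z))         {3,4,5,6,7}

Answer: 15 steps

x: 8,8,8,-7,-7,-7,-7,-7
y: 0,0,0,-1,-2,-3,-4,-5
z: 4,3,2,-7,-7,-7,-7,-7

steps = 15; useful = 92; efficiency = 92/120 = 23/30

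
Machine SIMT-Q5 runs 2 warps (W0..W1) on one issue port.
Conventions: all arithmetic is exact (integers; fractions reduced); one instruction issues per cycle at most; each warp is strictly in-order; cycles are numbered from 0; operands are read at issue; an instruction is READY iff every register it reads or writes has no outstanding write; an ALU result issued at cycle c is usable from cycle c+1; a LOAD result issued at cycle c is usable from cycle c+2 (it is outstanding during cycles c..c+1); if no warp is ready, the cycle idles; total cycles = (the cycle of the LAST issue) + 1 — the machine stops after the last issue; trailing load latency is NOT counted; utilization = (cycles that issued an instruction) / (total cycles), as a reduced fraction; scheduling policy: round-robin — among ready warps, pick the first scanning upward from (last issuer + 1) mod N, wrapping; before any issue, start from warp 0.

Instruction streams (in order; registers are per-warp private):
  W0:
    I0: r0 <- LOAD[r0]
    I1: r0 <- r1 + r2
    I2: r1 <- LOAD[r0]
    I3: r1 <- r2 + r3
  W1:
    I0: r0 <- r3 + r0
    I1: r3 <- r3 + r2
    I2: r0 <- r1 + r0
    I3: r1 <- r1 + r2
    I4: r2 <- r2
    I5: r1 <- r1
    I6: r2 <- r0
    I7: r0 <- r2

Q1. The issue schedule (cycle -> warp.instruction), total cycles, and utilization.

cycle 0: W0.I0
cycle 1: W1.I0
cycle 2: W0.I1
cycle 3: W1.I1
cycle 4: W0.I2
cycle 5: W1.I2
cycle 6: W0.I3
cycle 7: W1.I3
cycle 8: W1.I4
cycle 9: W1.I5
cycle 10: W1.I6
cycle 11: W1.I7

Answer: 12 cycles, utilization 1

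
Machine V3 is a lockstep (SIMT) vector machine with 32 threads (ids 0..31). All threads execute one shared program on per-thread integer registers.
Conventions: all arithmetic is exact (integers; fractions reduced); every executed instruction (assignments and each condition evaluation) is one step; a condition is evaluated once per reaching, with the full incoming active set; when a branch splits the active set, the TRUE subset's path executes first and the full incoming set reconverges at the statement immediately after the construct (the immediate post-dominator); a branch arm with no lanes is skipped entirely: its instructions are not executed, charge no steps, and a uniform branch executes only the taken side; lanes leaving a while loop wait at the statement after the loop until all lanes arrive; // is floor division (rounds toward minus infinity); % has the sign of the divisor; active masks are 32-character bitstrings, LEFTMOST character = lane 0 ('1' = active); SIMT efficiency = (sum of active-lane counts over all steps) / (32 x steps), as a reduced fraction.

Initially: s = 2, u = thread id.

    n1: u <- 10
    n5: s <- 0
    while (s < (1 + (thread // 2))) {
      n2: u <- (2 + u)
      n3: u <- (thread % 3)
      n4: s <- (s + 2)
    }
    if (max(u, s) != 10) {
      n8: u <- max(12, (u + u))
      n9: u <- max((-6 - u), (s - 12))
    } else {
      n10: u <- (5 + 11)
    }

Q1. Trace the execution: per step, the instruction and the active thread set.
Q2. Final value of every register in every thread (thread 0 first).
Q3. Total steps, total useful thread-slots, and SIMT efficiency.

step 0: u <- 10                      11111111111111111111111111111111
step 1: s <- 0                       11111111111111111111111111111111
step 2: eval (s < (1 + (thread // 2))) 11111111111111111111111111111111
step 3: u <- (2 + u)                 11111111111111111111111111111111
step 4: u <- (thread % 3)            11111111111111111111111111111111
step 5: s <- (s + 2)                 11111111111111111111111111111111
step 6: eval (s < (1 + (thread // 2))) 11111111111111111111111111111111
step 7: u <- (2 + u)                 00001111111111111111111111111111
step 8: u <- (thread % 3)            00001111111111111111111111111111
step 9: s <- (s + 2)                 00001111111111111111111111111111
step 10: eval (s < (1 + (thread // 2))) 00001111111111111111111111111111
step 11: u <- (2 + u)                 00000000111111111111111111111111
step 12: u <- (thread % 3)            00000000111111111111111111111111
step 13: s <- (s + 2)                 00000000111111111111111111111111
step 14: eval (s < (1 + (thread // 2))) 00000000111111111111111111111111
step 15: u <- (2 + u)                 00000000000011111111111111111111
step 16: u <- (thread % 3)            00000000000011111111111111111111
step 17: s <- (s + 2)                 00000000000011111111111111111111
step 18: eval (s < (1 + (thread // 2))) 00000000000011111111111111111111
step 19: u <- (2 + u)                 00000000000000001111111111111111
step 20: u <- (thread % 3)            00000000000000001111111111111111
step 21: s <- (s + 2)                 00000000000000001111111111111111
step 22: eval (s < (1 + (thread // 2))) 00000000000000001111111111111111
step 23: u <- (2 + u)                 00000000000000000000111111111111
step 24: u <- (thread % 3)            00000000000000000000111111111111
step 25: s <- (s + 2)                 00000000000000000000111111111111
step 26: eval (s < (1 + (thread // 2))) 00000000000000000000111111111111
step 27: u <- (2 + u)                 00000000000000000000000011111111
step 28: u <- (thread % 3)            00000000000000000000000011111111
step 29: s <- (s + 2)                 00000000000000000000000011111111
step 30: eval (s < (1 + (thread // 2))) 00000000000000000000000011111111
step 31: u <- (2 + u)                 00000000000000000000000000001111
step 32: u <- (thread % 3)            00000000000000000000000000001111
step 33: s <- (s + 2)                 00000000000000000000000000001111
step 34: eval (s < (1 + (thread // 2))) 00000000000000000000000000001111
step 35: eval (max(u, s) != 10)       11111111111111111111111111111111
step 36: u <- max(12, (u + u))        11111111111111110000111111111111
step 37: u <- max((-6 - u), (s - 12)) 11111111111111110000111111111111
step 38: u <- (5 + 11)                00000000000000001111000000000000

Answer: 39 steps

s: 2,2,2,2,4,4,4,4,6,6,6,6,8,8,8,8,10,10,10,10,12,12,12,12,14,14,14,14,16,16,16,16
u: -10,-10,-10,-10,-8,-8,-8,-8,-6,-6,-6,-6,-4,-4,-4,-4,16,16,16,16,0,0,0,0,2,2,2,2,4,4,4,4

steps = 39; useful = 764; efficiency = 764/1248 = 191/312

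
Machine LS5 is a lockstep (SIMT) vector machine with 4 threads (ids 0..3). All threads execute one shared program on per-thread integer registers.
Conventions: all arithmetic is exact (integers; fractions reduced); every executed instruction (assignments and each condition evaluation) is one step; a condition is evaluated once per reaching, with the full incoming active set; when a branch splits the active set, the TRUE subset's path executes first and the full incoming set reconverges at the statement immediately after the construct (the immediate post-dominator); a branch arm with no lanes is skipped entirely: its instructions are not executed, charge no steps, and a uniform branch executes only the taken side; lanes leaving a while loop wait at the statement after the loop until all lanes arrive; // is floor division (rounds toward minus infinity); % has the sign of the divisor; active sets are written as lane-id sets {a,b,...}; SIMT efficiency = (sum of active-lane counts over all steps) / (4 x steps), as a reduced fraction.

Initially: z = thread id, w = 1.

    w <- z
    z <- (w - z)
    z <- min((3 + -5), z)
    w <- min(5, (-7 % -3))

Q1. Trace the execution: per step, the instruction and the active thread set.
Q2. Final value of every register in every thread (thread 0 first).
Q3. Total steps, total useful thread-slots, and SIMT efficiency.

step 0: w <- z                       {0,1,2,3}
step 1: z <- (w - z)                 {0,1,2,3}
step 2: z <- min((3 + -5), z)        {0,1,2,3}
step 3: w <- min(5, (-7 % -3))       {0,1,2,3}

Answer: 4 steps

z: -2,-2,-2,-2
w: -1,-1,-1,-1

steps = 4; useful = 16; efficiency = 16/16 = 1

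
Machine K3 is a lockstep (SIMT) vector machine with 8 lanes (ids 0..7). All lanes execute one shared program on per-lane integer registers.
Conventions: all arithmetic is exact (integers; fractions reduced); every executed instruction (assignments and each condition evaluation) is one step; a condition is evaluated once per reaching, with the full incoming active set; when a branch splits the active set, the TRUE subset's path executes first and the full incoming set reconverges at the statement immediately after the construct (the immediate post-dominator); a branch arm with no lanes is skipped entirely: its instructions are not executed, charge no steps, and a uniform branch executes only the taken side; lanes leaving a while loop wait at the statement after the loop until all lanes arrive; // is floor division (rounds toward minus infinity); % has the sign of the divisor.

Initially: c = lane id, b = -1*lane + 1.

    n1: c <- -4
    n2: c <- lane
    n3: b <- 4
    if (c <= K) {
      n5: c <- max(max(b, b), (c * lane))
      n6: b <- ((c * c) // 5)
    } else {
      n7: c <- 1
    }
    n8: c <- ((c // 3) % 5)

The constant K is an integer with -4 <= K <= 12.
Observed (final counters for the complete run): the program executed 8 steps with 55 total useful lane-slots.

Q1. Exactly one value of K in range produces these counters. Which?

Answer: K = 6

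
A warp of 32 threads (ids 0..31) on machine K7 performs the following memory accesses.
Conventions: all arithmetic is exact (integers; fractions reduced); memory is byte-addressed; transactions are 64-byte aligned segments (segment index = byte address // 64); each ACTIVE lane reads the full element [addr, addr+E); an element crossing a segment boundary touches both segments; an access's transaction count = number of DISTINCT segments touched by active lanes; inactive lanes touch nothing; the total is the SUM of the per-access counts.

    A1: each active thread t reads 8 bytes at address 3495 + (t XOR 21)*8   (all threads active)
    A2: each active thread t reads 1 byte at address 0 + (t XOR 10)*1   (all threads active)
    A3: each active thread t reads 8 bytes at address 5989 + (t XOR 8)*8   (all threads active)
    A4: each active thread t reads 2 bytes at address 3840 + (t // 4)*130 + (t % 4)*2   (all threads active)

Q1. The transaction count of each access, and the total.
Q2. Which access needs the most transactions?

A1: 5 transactions
A2: 1 transaction
A3: 5 transactions
A4: 8 transactions

Answer: 5,1,5,8; total 19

Answer: A4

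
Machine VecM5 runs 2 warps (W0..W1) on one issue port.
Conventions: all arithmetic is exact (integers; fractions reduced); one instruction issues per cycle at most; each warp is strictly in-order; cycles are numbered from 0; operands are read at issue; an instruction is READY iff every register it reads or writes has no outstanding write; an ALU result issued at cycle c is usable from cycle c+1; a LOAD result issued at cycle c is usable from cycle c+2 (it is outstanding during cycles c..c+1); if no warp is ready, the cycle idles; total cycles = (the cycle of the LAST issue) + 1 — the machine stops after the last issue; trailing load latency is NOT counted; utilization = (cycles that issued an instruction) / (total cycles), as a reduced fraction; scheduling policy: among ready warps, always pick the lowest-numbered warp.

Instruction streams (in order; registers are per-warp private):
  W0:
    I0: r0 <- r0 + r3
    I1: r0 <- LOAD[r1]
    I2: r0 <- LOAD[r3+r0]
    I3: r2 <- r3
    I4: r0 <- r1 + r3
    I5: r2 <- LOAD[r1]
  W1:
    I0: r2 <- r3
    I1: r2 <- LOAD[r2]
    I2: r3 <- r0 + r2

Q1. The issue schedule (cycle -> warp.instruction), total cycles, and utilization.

cycle 0: W0.I0
cycle 1: W0.I1
cycle 2: W1.I0
cycle 3: W0.I2
cycle 4: W0.I3
cycle 5: W0.I4
cycle 6: W0.I5
cycle 7: W1.I1
cycle 8: idle
cycle 9: W1.I2

Answer: 10 cycles, utilization 9/10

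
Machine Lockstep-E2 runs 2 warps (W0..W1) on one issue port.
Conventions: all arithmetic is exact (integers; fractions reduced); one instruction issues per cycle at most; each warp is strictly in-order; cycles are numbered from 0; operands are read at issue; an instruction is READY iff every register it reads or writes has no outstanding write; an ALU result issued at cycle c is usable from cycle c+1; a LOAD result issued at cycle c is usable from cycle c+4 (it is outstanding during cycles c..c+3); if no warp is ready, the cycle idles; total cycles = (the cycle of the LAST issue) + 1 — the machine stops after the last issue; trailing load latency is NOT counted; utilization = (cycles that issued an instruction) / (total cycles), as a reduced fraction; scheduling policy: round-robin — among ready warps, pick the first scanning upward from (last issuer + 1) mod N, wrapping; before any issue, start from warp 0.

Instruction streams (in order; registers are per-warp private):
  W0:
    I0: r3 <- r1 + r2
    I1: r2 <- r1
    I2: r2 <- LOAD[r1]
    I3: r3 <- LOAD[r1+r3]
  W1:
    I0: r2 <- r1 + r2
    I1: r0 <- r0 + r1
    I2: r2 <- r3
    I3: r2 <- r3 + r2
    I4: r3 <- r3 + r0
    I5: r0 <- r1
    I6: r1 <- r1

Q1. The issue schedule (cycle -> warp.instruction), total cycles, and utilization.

cycle 0: W0.I0
cycle 1: W1.I0
cycle 2: W0.I1
cycle 3: W1.I1
cycle 4: W0.I2
cycle 5: W1.I2
cycle 6: W0.I3
cycle 7: W1.I3
cycle 8: W1.I4
cycle 9: W1.I5
cycle 10: W1.I6

Answer: 11 cycles, utilization 1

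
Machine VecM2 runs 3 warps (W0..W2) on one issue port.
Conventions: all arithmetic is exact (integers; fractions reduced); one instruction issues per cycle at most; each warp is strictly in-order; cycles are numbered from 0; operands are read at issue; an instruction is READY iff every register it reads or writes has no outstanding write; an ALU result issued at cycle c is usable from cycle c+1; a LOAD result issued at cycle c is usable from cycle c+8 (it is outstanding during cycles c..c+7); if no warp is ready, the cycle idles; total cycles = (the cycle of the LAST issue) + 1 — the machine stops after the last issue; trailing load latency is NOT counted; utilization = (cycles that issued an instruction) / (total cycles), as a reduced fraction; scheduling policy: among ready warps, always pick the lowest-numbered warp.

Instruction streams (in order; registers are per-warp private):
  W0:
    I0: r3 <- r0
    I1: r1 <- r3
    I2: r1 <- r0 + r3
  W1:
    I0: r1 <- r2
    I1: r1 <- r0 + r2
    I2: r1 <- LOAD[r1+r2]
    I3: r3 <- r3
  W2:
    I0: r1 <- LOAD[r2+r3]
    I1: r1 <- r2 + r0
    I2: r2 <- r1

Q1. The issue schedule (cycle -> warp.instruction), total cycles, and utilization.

cycle 0: W0.I0
cycle 1: W0.I1
cycle 2: W0.I2
cycle 3: W1.I0
cycle 4: W1.I1
cycle 5: W1.I2
cycle 6: W1.I3
cycle 7: W2.I0
cycle 8: idle
cycle 9: idle
cycle 10: idle
cycle 11: idle
cycle 12: idle
cycle 13: idle
cycle 14: idle
cycle 15: W2.I1
cycle 16: W2.I2

Answer: 17 cycles, utilization 10/17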